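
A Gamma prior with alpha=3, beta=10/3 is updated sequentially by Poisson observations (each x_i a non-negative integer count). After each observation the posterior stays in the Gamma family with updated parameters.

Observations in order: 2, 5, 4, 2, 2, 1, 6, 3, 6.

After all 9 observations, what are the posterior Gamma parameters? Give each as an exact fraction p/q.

obs 1: x=2 → posterior Gamma(5, 13/3)
obs 2: x=5 → posterior Gamma(10, 16/3)
obs 3: x=4 → posterior Gamma(14, 19/3)
obs 4: x=2 → posterior Gamma(16, 22/3)
obs 5: x=2 → posterior Gamma(18, 25/3)
obs 6: x=1 → posterior Gamma(19, 28/3)
obs 7: x=6 → posterior Gamma(25, 31/3)
obs 8: x=3 → posterior Gamma(28, 34/3)
obs 9: x=6 → posterior Gamma(34, 37/3)

alpha=34, beta=37/3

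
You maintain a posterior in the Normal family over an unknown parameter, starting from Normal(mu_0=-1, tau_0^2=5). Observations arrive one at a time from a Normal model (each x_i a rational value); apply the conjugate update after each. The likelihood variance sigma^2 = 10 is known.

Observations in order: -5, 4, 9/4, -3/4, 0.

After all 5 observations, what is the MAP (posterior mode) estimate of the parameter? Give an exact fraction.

-3/14

obs 1: x=-5 → posterior Normal(-7/3, 10/3)
obs 2: x=4 → posterior Normal(-3/4, 5/2)
obs 3: x=9/4 → posterior Normal(-3/20, 2)
obs 4: x=-3/4 → posterior Normal(-1/4, 5/3)
obs 5: x=0 → posterior Normal(-3/14, 10/7)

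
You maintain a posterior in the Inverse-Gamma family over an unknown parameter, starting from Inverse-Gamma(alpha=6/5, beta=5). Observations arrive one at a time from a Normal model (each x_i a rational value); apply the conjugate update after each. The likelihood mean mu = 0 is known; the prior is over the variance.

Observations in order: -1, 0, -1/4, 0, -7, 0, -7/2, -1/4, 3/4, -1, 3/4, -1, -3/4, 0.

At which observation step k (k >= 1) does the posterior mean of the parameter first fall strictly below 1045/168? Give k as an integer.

obs 1: x=-1 → posterior Inverse-Gamma(17/10, 11/2)
obs 2: x=0 → posterior Inverse-Gamma(11/5, 11/2)
obs 3: x=-1/4 → posterior Inverse-Gamma(27/10, 177/32)
obs 4: x=0 → posterior Inverse-Gamma(16/5, 177/32)
obs 5: x=-7 → posterior Inverse-Gamma(37/10, 961/32)
obs 6: x=0 → posterior Inverse-Gamma(21/5, 961/32)
obs 7: x=-7/2 → posterior Inverse-Gamma(47/10, 1157/32)
obs 8: x=-1/4 → posterior Inverse-Gamma(26/5, 579/16)
obs 9: x=3/4 → posterior Inverse-Gamma(57/10, 1167/32)
obs 10: x=-1 → posterior Inverse-Gamma(31/5, 1183/32)
obs 11: x=3/4 → posterior Inverse-Gamma(67/10, 149/4)
obs 12: x=-1 → posterior Inverse-Gamma(36/5, 151/4)
obs 13: x=-3/4 → posterior Inverse-Gamma(77/10, 1217/32)
obs 14: x=0 → posterior Inverse-Gamma(41/5, 1217/32)

k = 2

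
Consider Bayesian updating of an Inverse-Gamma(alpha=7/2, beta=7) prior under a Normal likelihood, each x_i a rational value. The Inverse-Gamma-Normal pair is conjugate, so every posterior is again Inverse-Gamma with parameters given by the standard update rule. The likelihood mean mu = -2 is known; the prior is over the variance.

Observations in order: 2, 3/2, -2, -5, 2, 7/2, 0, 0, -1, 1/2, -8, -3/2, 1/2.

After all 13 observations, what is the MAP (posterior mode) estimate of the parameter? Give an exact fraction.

obs 1: x=2 → posterior Inverse-Gamma(4, 15)
obs 2: x=3/2 → posterior Inverse-Gamma(9/2, 169/8)
obs 3: x=-2 → posterior Inverse-Gamma(5, 169/8)
obs 4: x=-5 → posterior Inverse-Gamma(11/2, 205/8)
obs 5: x=2 → posterior Inverse-Gamma(6, 269/8)
obs 6: x=7/2 → posterior Inverse-Gamma(13/2, 195/4)
obs 7: x=0 → posterior Inverse-Gamma(7, 203/4)
obs 8: x=0 → posterior Inverse-Gamma(15/2, 211/4)
obs 9: x=-1 → posterior Inverse-Gamma(8, 213/4)
obs 10: x=1/2 → posterior Inverse-Gamma(17/2, 451/8)
obs 11: x=-8 → posterior Inverse-Gamma(9, 595/8)
obs 12: x=-3/2 → posterior Inverse-Gamma(19/2, 149/2)
obs 13: x=1/2 → posterior Inverse-Gamma(10, 621/8)

621/88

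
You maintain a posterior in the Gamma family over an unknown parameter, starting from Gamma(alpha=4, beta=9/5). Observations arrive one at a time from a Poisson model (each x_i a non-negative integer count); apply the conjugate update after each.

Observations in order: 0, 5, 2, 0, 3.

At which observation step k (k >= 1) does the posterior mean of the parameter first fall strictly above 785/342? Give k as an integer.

k = 2

obs 1: x=0 → posterior Gamma(4, 14/5)
obs 2: x=5 → posterior Gamma(9, 19/5)
obs 3: x=2 → posterior Gamma(11, 24/5)
obs 4: x=0 → posterior Gamma(11, 29/5)
obs 5: x=3 → posterior Gamma(14, 34/5)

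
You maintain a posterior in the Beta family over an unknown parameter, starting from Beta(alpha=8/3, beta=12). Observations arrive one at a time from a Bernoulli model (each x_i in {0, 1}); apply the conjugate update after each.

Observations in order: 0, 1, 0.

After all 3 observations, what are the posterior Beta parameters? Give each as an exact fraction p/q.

obs 1: x=0 → posterior Beta(8/3, 13)
obs 2: x=1 → posterior Beta(11/3, 13)
obs 3: x=0 → posterior Beta(11/3, 14)

alpha=11/3, beta=14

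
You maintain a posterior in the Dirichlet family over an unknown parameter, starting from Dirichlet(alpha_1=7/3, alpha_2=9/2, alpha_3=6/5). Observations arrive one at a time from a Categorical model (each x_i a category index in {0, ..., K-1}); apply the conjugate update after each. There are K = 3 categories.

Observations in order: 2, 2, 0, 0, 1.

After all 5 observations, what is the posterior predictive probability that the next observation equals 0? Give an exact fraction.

130/391

obs 1: x=2 → posterior Dirichlet(7/3, 9/2, 11/5)
obs 2: x=2 → posterior Dirichlet(7/3, 9/2, 16/5)
obs 3: x=0 → posterior Dirichlet(10/3, 9/2, 16/5)
obs 4: x=0 → posterior Dirichlet(13/3, 9/2, 16/5)
obs 5: x=1 → posterior Dirichlet(13/3, 11/2, 16/5)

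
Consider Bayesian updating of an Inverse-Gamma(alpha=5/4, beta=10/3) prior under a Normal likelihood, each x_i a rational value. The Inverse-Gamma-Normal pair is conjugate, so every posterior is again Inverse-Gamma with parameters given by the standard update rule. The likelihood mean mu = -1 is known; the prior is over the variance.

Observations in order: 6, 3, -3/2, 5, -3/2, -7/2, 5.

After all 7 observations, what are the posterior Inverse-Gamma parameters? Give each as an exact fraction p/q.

alpha=19/4, beta=1805/24

obs 1: x=6 → posterior Inverse-Gamma(7/4, 167/6)
obs 2: x=3 → posterior Inverse-Gamma(9/4, 215/6)
obs 3: x=-3/2 → posterior Inverse-Gamma(11/4, 863/24)
obs 4: x=5 → posterior Inverse-Gamma(13/4, 1295/24)
obs 5: x=-3/2 → posterior Inverse-Gamma(15/4, 649/12)
obs 6: x=-7/2 → posterior Inverse-Gamma(17/4, 1373/24)
obs 7: x=5 → posterior Inverse-Gamma(19/4, 1805/24)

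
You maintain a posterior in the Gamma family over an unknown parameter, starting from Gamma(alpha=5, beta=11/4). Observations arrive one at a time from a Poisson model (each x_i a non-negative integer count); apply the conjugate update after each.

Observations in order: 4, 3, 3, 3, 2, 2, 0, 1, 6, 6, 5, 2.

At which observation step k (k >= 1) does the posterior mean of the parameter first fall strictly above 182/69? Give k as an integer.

obs 1: x=4 → posterior Gamma(9, 15/4)
obs 2: x=3 → posterior Gamma(12, 19/4)
obs 3: x=3 → posterior Gamma(15, 23/4)
obs 4: x=3 → posterior Gamma(18, 27/4)
obs 5: x=2 → posterior Gamma(20, 31/4)
obs 6: x=2 → posterior Gamma(22, 35/4)
obs 7: x=0 → posterior Gamma(22, 39/4)
obs 8: x=1 → posterior Gamma(23, 43/4)
obs 9: x=6 → posterior Gamma(29, 47/4)
obs 10: x=6 → posterior Gamma(35, 51/4)
obs 11: x=5 → posterior Gamma(40, 55/4)
obs 12: x=2 → posterior Gamma(42, 59/4)

k = 4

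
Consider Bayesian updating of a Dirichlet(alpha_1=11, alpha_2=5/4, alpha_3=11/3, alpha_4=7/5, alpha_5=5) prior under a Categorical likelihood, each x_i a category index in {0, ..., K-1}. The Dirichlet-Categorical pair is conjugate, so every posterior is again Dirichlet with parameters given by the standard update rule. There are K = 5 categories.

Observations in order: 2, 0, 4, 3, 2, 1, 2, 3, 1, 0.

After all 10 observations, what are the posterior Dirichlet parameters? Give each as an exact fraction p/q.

obs 1: x=2 → posterior Dirichlet(11, 5/4, 14/3, 7/5, 5)
obs 2: x=0 → posterior Dirichlet(12, 5/4, 14/3, 7/5, 5)
obs 3: x=4 → posterior Dirichlet(12, 5/4, 14/3, 7/5, 6)
obs 4: x=3 → posterior Dirichlet(12, 5/4, 14/3, 12/5, 6)
obs 5: x=2 → posterior Dirichlet(12, 5/4, 17/3, 12/5, 6)
obs 6: x=1 → posterior Dirichlet(12, 9/4, 17/3, 12/5, 6)
obs 7: x=2 → posterior Dirichlet(12, 9/4, 20/3, 12/5, 6)
obs 8: x=3 → posterior Dirichlet(12, 9/4, 20/3, 17/5, 6)
obs 9: x=1 → posterior Dirichlet(12, 13/4, 20/3, 17/5, 6)
obs 10: x=0 → posterior Dirichlet(13, 13/4, 20/3, 17/5, 6)

alpha_1=13, alpha_2=13/4, alpha_3=20/3, alpha_4=17/5, alpha_5=6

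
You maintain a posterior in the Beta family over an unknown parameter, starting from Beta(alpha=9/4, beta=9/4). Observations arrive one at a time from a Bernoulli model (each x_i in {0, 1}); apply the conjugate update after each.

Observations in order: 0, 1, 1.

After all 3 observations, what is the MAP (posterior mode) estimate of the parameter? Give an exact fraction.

13/22

obs 1: x=0 → posterior Beta(9/4, 13/4)
obs 2: x=1 → posterior Beta(13/4, 13/4)
obs 3: x=1 → posterior Beta(17/4, 13/4)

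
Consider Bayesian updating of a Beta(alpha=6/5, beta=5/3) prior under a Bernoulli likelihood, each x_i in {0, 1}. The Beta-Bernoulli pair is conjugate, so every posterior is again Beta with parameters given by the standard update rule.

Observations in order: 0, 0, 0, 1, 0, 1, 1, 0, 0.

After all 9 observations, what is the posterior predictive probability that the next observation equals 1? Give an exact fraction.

63/178

obs 1: x=0 → posterior Beta(6/5, 8/3)
obs 2: x=0 → posterior Beta(6/5, 11/3)
obs 3: x=0 → posterior Beta(6/5, 14/3)
obs 4: x=1 → posterior Beta(11/5, 14/3)
obs 5: x=0 → posterior Beta(11/5, 17/3)
obs 6: x=1 → posterior Beta(16/5, 17/3)
obs 7: x=1 → posterior Beta(21/5, 17/3)
obs 8: x=0 → posterior Beta(21/5, 20/3)
obs 9: x=0 → posterior Beta(21/5, 23/3)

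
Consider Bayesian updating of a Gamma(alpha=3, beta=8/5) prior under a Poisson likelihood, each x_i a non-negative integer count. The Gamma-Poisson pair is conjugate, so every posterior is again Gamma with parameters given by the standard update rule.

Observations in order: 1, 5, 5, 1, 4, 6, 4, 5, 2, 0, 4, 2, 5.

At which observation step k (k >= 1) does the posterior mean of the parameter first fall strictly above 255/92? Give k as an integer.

obs 1: x=1 → posterior Gamma(4, 13/5)
obs 2: x=5 → posterior Gamma(9, 18/5)
obs 3: x=5 → posterior Gamma(14, 23/5)
obs 4: x=1 → posterior Gamma(15, 28/5)
obs 5: x=4 → posterior Gamma(19, 33/5)
obs 6: x=6 → posterior Gamma(25, 38/5)
obs 7: x=4 → posterior Gamma(29, 43/5)
obs 8: x=5 → posterior Gamma(34, 48/5)
obs 9: x=2 → posterior Gamma(36, 53/5)
obs 10: x=0 → posterior Gamma(36, 58/5)
obs 11: x=4 → posterior Gamma(40, 63/5)
obs 12: x=2 → posterior Gamma(42, 68/5)
obs 13: x=5 → posterior Gamma(47, 73/5)

k = 3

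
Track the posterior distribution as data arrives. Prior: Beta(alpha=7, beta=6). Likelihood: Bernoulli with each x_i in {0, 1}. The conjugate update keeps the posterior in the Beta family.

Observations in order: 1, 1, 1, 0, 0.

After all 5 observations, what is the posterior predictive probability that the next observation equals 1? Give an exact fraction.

obs 1: x=1 → posterior Beta(8, 6)
obs 2: x=1 → posterior Beta(9, 6)
obs 3: x=1 → posterior Beta(10, 6)
obs 4: x=0 → posterior Beta(10, 7)
obs 5: x=0 → posterior Beta(10, 8)

5/9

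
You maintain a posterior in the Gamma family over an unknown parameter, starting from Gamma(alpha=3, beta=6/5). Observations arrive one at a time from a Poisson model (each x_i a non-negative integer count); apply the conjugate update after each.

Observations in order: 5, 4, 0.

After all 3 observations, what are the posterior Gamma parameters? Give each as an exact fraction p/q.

alpha=12, beta=21/5

obs 1: x=5 → posterior Gamma(8, 11/5)
obs 2: x=4 → posterior Gamma(12, 16/5)
obs 3: x=0 → posterior Gamma(12, 21/5)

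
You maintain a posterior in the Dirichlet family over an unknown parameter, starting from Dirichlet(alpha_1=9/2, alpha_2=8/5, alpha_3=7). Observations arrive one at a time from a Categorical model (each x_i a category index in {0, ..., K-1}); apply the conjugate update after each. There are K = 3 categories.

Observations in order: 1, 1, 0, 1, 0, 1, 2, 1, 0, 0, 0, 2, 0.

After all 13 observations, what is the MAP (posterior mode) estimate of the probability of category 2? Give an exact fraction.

80/231

obs 1: x=1 → posterior Dirichlet(9/2, 13/5, 7)
obs 2: x=1 → posterior Dirichlet(9/2, 18/5, 7)
obs 3: x=0 → posterior Dirichlet(11/2, 18/5, 7)
obs 4: x=1 → posterior Dirichlet(11/2, 23/5, 7)
obs 5: x=0 → posterior Dirichlet(13/2, 23/5, 7)
obs 6: x=1 → posterior Dirichlet(13/2, 28/5, 7)
obs 7: x=2 → posterior Dirichlet(13/2, 28/5, 8)
obs 8: x=1 → posterior Dirichlet(13/2, 33/5, 8)
obs 9: x=0 → posterior Dirichlet(15/2, 33/5, 8)
obs 10: x=0 → posterior Dirichlet(17/2, 33/5, 8)
obs 11: x=0 → posterior Dirichlet(19/2, 33/5, 8)
obs 12: x=2 → posterior Dirichlet(19/2, 33/5, 9)
obs 13: x=0 → posterior Dirichlet(21/2, 33/5, 9)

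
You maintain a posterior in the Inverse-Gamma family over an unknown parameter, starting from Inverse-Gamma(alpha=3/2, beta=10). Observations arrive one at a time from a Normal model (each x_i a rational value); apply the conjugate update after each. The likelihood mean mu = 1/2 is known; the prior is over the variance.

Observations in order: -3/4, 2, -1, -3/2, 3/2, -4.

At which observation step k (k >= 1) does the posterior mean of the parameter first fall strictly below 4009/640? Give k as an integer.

obs 1: x=-3/4 → posterior Inverse-Gamma(2, 345/32)
obs 2: x=2 → posterior Inverse-Gamma(5/2, 381/32)
obs 3: x=-1 → posterior Inverse-Gamma(3, 417/32)
obs 4: x=-3/2 → posterior Inverse-Gamma(7/2, 481/32)
obs 5: x=3/2 → posterior Inverse-Gamma(4, 497/32)
obs 6: x=-4 → posterior Inverse-Gamma(9/2, 821/32)

k = 4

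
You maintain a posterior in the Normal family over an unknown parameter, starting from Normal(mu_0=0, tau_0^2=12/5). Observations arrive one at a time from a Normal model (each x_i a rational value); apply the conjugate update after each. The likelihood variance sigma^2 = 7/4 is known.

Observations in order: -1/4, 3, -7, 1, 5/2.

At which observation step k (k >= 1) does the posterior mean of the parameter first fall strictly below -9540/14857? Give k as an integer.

obs 1: x=-1/4 → posterior Normal(-12/83, 84/83)
obs 2: x=3 → posterior Normal(132/131, 84/131)
obs 3: x=-7 → posterior Normal(-204/179, 84/179)
obs 4: x=1 → posterior Normal(-156/227, 84/227)
obs 5: x=5/2 → posterior Normal(-36/275, 84/275)

k = 3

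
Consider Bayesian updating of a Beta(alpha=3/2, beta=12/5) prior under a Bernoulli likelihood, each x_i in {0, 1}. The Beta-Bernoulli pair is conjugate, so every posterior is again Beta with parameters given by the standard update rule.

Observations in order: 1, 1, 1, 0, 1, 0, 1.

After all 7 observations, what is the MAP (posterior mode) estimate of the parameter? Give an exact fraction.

55/89

obs 1: x=1 → posterior Beta(5/2, 12/5)
obs 2: x=1 → posterior Beta(7/2, 12/5)
obs 3: x=1 → posterior Beta(9/2, 12/5)
obs 4: x=0 → posterior Beta(9/2, 17/5)
obs 5: x=1 → posterior Beta(11/2, 17/5)
obs 6: x=0 → posterior Beta(11/2, 22/5)
obs 7: x=1 → posterior Beta(13/2, 22/5)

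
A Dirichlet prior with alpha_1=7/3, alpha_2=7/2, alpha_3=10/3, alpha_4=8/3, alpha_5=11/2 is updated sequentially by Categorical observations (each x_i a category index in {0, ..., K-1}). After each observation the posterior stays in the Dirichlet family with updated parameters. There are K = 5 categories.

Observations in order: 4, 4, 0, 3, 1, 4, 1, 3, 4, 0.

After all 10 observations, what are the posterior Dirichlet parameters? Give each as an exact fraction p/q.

obs 1: x=4 → posterior Dirichlet(7/3, 7/2, 10/3, 8/3, 13/2)
obs 2: x=4 → posterior Dirichlet(7/3, 7/2, 10/3, 8/3, 15/2)
obs 3: x=0 → posterior Dirichlet(10/3, 7/2, 10/3, 8/3, 15/2)
obs 4: x=3 → posterior Dirichlet(10/3, 7/2, 10/3, 11/3, 15/2)
obs 5: x=1 → posterior Dirichlet(10/3, 9/2, 10/3, 11/3, 15/2)
obs 6: x=4 → posterior Dirichlet(10/3, 9/2, 10/3, 11/3, 17/2)
obs 7: x=1 → posterior Dirichlet(10/3, 11/2, 10/3, 11/3, 17/2)
obs 8: x=3 → posterior Dirichlet(10/3, 11/2, 10/3, 14/3, 17/2)
obs 9: x=4 → posterior Dirichlet(10/3, 11/2, 10/3, 14/3, 19/2)
obs 10: x=0 → posterior Dirichlet(13/3, 11/2, 10/3, 14/3, 19/2)

alpha_1=13/3, alpha_2=11/2, alpha_3=10/3, alpha_4=14/3, alpha_5=19/2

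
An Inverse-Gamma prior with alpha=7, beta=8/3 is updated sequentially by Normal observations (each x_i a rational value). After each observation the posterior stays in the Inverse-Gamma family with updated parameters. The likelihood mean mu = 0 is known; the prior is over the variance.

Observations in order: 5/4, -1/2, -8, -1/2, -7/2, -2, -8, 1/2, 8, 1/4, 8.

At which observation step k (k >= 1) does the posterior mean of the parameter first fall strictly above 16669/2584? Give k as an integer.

k = 7

obs 1: x=5/4 → posterior Inverse-Gamma(15/2, 331/96)
obs 2: x=-1/2 → posterior Inverse-Gamma(8, 343/96)
obs 3: x=-8 → posterior Inverse-Gamma(17/2, 3415/96)
obs 4: x=-1/2 → posterior Inverse-Gamma(9, 3427/96)
obs 5: x=-7/2 → posterior Inverse-Gamma(19/2, 4015/96)
obs 6: x=-2 → posterior Inverse-Gamma(10, 4207/96)
obs 7: x=-8 → posterior Inverse-Gamma(21/2, 7279/96)
obs 8: x=1/2 → posterior Inverse-Gamma(11, 7291/96)
obs 9: x=8 → posterior Inverse-Gamma(23/2, 10363/96)
obs 10: x=1/4 → posterior Inverse-Gamma(12, 5183/48)
obs 11: x=8 → posterior Inverse-Gamma(25/2, 6719/48)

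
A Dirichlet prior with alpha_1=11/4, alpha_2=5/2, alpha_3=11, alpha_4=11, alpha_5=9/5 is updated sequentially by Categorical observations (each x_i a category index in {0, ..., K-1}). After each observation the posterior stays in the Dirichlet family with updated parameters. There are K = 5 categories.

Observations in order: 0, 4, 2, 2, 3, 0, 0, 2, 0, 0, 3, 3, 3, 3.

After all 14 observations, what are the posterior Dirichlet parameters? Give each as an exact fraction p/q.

alpha_1=31/4, alpha_2=5/2, alpha_3=14, alpha_4=16, alpha_5=14/5

obs 1: x=0 → posterior Dirichlet(15/4, 5/2, 11, 11, 9/5)
obs 2: x=4 → posterior Dirichlet(15/4, 5/2, 11, 11, 14/5)
obs 3: x=2 → posterior Dirichlet(15/4, 5/2, 12, 11, 14/5)
obs 4: x=2 → posterior Dirichlet(15/4, 5/2, 13, 11, 14/5)
obs 5: x=3 → posterior Dirichlet(15/4, 5/2, 13, 12, 14/5)
obs 6: x=0 → posterior Dirichlet(19/4, 5/2, 13, 12, 14/5)
obs 7: x=0 → posterior Dirichlet(23/4, 5/2, 13, 12, 14/5)
obs 8: x=2 → posterior Dirichlet(23/4, 5/2, 14, 12, 14/5)
obs 9: x=0 → posterior Dirichlet(27/4, 5/2, 14, 12, 14/5)
obs 10: x=0 → posterior Dirichlet(31/4, 5/2, 14, 12, 14/5)
obs 11: x=3 → posterior Dirichlet(31/4, 5/2, 14, 13, 14/5)
obs 12: x=3 → posterior Dirichlet(31/4, 5/2, 14, 14, 14/5)
obs 13: x=3 → posterior Dirichlet(31/4, 5/2, 14, 15, 14/5)
obs 14: x=3 → posterior Dirichlet(31/4, 5/2, 14, 16, 14/5)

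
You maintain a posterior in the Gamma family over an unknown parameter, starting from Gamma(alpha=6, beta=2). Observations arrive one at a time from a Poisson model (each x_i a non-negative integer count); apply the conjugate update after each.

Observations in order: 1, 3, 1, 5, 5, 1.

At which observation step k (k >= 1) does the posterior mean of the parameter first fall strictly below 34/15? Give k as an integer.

obs 1: x=1 → posterior Gamma(7, 3)
obs 2: x=3 → posterior Gamma(10, 4)
obs 3: x=1 → posterior Gamma(11, 5)
obs 4: x=5 → posterior Gamma(16, 6)
obs 5: x=5 → posterior Gamma(21, 7)
obs 6: x=1 → posterior Gamma(22, 8)

k = 3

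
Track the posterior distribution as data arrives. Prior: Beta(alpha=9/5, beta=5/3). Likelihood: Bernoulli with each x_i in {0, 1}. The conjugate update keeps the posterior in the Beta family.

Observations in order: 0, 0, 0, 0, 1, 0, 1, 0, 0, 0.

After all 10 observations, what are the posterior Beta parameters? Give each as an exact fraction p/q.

obs 1: x=0 → posterior Beta(9/5, 8/3)
obs 2: x=0 → posterior Beta(9/5, 11/3)
obs 3: x=0 → posterior Beta(9/5, 14/3)
obs 4: x=0 → posterior Beta(9/5, 17/3)
obs 5: x=1 → posterior Beta(14/5, 17/3)
obs 6: x=0 → posterior Beta(14/5, 20/3)
obs 7: x=1 → posterior Beta(19/5, 20/3)
obs 8: x=0 → posterior Beta(19/5, 23/3)
obs 9: x=0 → posterior Beta(19/5, 26/3)
obs 10: x=0 → posterior Beta(19/5, 29/3)

alpha=19/5, beta=29/3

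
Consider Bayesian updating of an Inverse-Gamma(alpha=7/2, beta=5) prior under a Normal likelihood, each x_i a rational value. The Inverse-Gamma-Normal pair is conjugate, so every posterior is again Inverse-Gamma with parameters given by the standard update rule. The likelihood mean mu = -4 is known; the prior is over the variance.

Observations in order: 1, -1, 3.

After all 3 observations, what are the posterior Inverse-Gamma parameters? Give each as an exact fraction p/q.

obs 1: x=1 → posterior Inverse-Gamma(4, 35/2)
obs 2: x=-1 → posterior Inverse-Gamma(9/2, 22)
obs 3: x=3 → posterior Inverse-Gamma(5, 93/2)

alpha=5, beta=93/2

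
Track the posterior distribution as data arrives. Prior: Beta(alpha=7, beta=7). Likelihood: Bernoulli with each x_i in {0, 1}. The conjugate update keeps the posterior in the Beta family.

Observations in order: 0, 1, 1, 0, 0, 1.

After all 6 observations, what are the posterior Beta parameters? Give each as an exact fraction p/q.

obs 1: x=0 → posterior Beta(7, 8)
obs 2: x=1 → posterior Beta(8, 8)
obs 3: x=1 → posterior Beta(9, 8)
obs 4: x=0 → posterior Beta(9, 9)
obs 5: x=0 → posterior Beta(9, 10)
obs 6: x=1 → posterior Beta(10, 10)

alpha=10, beta=10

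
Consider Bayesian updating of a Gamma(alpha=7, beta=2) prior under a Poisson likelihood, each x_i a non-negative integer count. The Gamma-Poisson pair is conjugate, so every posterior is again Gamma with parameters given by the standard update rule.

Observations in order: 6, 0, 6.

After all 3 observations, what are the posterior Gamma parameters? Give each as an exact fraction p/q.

obs 1: x=6 → posterior Gamma(13, 3)
obs 2: x=0 → posterior Gamma(13, 4)
obs 3: x=6 → posterior Gamma(19, 5)

alpha=19, beta=5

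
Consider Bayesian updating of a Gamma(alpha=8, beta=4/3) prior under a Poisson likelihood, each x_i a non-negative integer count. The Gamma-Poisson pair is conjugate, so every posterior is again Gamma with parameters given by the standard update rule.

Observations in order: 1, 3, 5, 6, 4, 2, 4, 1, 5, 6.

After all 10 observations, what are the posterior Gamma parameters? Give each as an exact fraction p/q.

alpha=45, beta=34/3

obs 1: x=1 → posterior Gamma(9, 7/3)
obs 2: x=3 → posterior Gamma(12, 10/3)
obs 3: x=5 → posterior Gamma(17, 13/3)
obs 4: x=6 → posterior Gamma(23, 16/3)
obs 5: x=4 → posterior Gamma(27, 19/3)
obs 6: x=2 → posterior Gamma(29, 22/3)
obs 7: x=4 → posterior Gamma(33, 25/3)
obs 8: x=1 → posterior Gamma(34, 28/3)
obs 9: x=5 → posterior Gamma(39, 31/3)
obs 10: x=6 → posterior Gamma(45, 34/3)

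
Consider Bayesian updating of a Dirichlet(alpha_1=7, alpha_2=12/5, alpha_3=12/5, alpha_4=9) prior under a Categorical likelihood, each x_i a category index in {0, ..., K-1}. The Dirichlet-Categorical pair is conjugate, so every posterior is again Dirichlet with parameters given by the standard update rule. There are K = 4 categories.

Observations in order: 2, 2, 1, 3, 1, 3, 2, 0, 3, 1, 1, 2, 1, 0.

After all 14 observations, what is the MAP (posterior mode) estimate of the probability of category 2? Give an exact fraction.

obs 1: x=2 → posterior Dirichlet(7, 12/5, 17/5, 9)
obs 2: x=2 → posterior Dirichlet(7, 12/5, 22/5, 9)
obs 3: x=1 → posterior Dirichlet(7, 17/5, 22/5, 9)
obs 4: x=3 → posterior Dirichlet(7, 17/5, 22/5, 10)
obs 5: x=1 → posterior Dirichlet(7, 22/5, 22/5, 10)
obs 6: x=3 → posterior Dirichlet(7, 22/5, 22/5, 11)
obs 7: x=2 → posterior Dirichlet(7, 22/5, 27/5, 11)
obs 8: x=0 → posterior Dirichlet(8, 22/5, 27/5, 11)
obs 9: x=3 → posterior Dirichlet(8, 22/5, 27/5, 12)
obs 10: x=1 → posterior Dirichlet(8, 27/5, 27/5, 12)
obs 11: x=1 → posterior Dirichlet(8, 32/5, 27/5, 12)
obs 12: x=2 → posterior Dirichlet(8, 32/5, 32/5, 12)
obs 13: x=1 → posterior Dirichlet(8, 37/5, 32/5, 12)
obs 14: x=0 → posterior Dirichlet(9, 37/5, 32/5, 12)

27/154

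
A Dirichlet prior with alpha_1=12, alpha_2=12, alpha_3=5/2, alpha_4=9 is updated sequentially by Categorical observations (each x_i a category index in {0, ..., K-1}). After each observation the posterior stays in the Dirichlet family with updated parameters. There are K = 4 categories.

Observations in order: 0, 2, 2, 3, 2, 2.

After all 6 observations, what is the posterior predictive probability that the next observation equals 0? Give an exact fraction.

26/83

obs 1: x=0 → posterior Dirichlet(13, 12, 5/2, 9)
obs 2: x=2 → posterior Dirichlet(13, 12, 7/2, 9)
obs 3: x=2 → posterior Dirichlet(13, 12, 9/2, 9)
obs 4: x=3 → posterior Dirichlet(13, 12, 9/2, 10)
obs 5: x=2 → posterior Dirichlet(13, 12, 11/2, 10)
obs 6: x=2 → posterior Dirichlet(13, 12, 13/2, 10)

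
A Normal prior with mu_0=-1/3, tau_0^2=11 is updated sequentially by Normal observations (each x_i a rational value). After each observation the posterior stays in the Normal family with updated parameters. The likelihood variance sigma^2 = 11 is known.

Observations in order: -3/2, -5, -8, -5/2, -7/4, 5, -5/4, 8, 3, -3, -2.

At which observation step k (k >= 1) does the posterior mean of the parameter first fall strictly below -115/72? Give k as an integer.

k = 2

obs 1: x=-3/2 → posterior Normal(-11/12, 11/2)
obs 2: x=-5 → posterior Normal(-41/18, 11/3)
obs 3: x=-8 → posterior Normal(-89/24, 11/4)
obs 4: x=-5/2 → posterior Normal(-52/15, 11/5)
obs 5: x=-7/4 → posterior Normal(-229/72, 11/6)
obs 6: x=5 → posterior Normal(-169/84, 11/7)
obs 7: x=-5/4 → posterior Normal(-23/12, 11/8)
obs 8: x=8 → posterior Normal(-22/27, 11/9)
obs 9: x=3 → posterior Normal(-13/30, 11/10)
obs 10: x=-3 → posterior Normal(-2/3, 1)
obs 11: x=-2 → posterior Normal(-7/9, 11/12)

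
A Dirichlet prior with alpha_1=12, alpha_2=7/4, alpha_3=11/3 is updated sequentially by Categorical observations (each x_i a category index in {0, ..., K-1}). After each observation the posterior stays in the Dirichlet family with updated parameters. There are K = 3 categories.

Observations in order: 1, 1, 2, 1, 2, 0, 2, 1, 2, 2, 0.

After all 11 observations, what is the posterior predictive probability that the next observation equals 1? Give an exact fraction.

69/341

obs 1: x=1 → posterior Dirichlet(12, 11/4, 11/3)
obs 2: x=1 → posterior Dirichlet(12, 15/4, 11/3)
obs 3: x=2 → posterior Dirichlet(12, 15/4, 14/3)
obs 4: x=1 → posterior Dirichlet(12, 19/4, 14/3)
obs 5: x=2 → posterior Dirichlet(12, 19/4, 17/3)
obs 6: x=0 → posterior Dirichlet(13, 19/4, 17/3)
obs 7: x=2 → posterior Dirichlet(13, 19/4, 20/3)
obs 8: x=1 → posterior Dirichlet(13, 23/4, 20/3)
obs 9: x=2 → posterior Dirichlet(13, 23/4, 23/3)
obs 10: x=2 → posterior Dirichlet(13, 23/4, 26/3)
obs 11: x=0 → posterior Dirichlet(14, 23/4, 26/3)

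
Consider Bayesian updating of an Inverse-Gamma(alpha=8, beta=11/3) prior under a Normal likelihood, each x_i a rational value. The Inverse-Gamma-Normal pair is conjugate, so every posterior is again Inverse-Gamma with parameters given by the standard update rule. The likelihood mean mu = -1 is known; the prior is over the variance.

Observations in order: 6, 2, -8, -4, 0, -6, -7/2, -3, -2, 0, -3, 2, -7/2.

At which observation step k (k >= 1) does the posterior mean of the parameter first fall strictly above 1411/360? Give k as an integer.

obs 1: x=6 → posterior Inverse-Gamma(17/2, 169/6)
obs 2: x=2 → posterior Inverse-Gamma(9, 98/3)
obs 3: x=-8 → posterior Inverse-Gamma(19/2, 343/6)
obs 4: x=-4 → posterior Inverse-Gamma(10, 185/3)
obs 5: x=0 → posterior Inverse-Gamma(21/2, 373/6)
obs 6: x=-6 → posterior Inverse-Gamma(11, 224/3)
obs 7: x=-7/2 → posterior Inverse-Gamma(23/2, 1867/24)
obs 8: x=-3 → posterior Inverse-Gamma(12, 1915/24)
obs 9: x=-2 → posterior Inverse-Gamma(25/2, 1927/24)
obs 10: x=0 → posterior Inverse-Gamma(13, 1939/24)
obs 11: x=-3 → posterior Inverse-Gamma(27/2, 1987/24)
obs 12: x=2 → posterior Inverse-Gamma(14, 2095/24)
obs 13: x=-7/2 → posterior Inverse-Gamma(29/2, 1085/12)

k = 2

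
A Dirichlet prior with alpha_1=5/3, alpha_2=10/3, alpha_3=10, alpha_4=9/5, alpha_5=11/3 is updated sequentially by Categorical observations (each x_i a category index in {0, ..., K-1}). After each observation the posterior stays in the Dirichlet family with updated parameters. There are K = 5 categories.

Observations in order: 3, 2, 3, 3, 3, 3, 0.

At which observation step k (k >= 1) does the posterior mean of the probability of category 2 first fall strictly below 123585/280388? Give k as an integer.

k = 5

obs 1: x=3 → posterior Dirichlet(5/3, 10/3, 10, 14/5, 11/3)
obs 2: x=2 → posterior Dirichlet(5/3, 10/3, 11, 14/5, 11/3)
obs 3: x=3 → posterior Dirichlet(5/3, 10/3, 11, 19/5, 11/3)
obs 4: x=3 → posterior Dirichlet(5/3, 10/3, 11, 24/5, 11/3)
obs 5: x=3 → posterior Dirichlet(5/3, 10/3, 11, 29/5, 11/3)
obs 6: x=3 → posterior Dirichlet(5/3, 10/3, 11, 34/5, 11/3)
obs 7: x=0 → posterior Dirichlet(8/3, 10/3, 11, 34/5, 11/3)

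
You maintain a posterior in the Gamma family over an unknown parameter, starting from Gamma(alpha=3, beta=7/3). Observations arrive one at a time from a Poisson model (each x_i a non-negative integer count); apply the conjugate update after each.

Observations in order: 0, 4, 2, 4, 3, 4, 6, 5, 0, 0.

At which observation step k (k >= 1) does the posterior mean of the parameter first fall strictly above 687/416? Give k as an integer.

obs 1: x=0 → posterior Gamma(3, 10/3)
obs 2: x=4 → posterior Gamma(7, 13/3)
obs 3: x=2 → posterior Gamma(9, 16/3)
obs 4: x=4 → posterior Gamma(13, 19/3)
obs 5: x=3 → posterior Gamma(16, 22/3)
obs 6: x=4 → posterior Gamma(20, 25/3)
obs 7: x=6 → posterior Gamma(26, 28/3)
obs 8: x=5 → posterior Gamma(31, 31/3)
obs 9: x=0 → posterior Gamma(31, 34/3)
obs 10: x=0 → posterior Gamma(31, 37/3)

k = 3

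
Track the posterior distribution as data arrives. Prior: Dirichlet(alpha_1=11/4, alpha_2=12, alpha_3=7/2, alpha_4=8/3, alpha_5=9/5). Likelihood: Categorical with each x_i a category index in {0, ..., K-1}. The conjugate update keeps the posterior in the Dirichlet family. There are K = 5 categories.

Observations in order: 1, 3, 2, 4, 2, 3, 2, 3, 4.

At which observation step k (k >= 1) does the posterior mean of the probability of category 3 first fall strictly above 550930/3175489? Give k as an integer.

obs 1: x=1 → posterior Dirichlet(11/4, 13, 7/2, 8/3, 9/5)
obs 2: x=3 → posterior Dirichlet(11/4, 13, 7/2, 11/3, 9/5)
obs 3: x=2 → posterior Dirichlet(11/4, 13, 9/2, 11/3, 9/5)
obs 4: x=4 → posterior Dirichlet(11/4, 13, 9/2, 11/3, 14/5)
obs 5: x=2 → posterior Dirichlet(11/4, 13, 11/2, 11/3, 14/5)
obs 6: x=3 → posterior Dirichlet(11/4, 13, 11/2, 14/3, 14/5)
obs 7: x=2 → posterior Dirichlet(11/4, 13, 13/2, 14/3, 14/5)
obs 8: x=3 → posterior Dirichlet(11/4, 13, 13/2, 17/3, 14/5)
obs 9: x=4 → posterior Dirichlet(11/4, 13, 13/2, 17/3, 19/5)

k = 8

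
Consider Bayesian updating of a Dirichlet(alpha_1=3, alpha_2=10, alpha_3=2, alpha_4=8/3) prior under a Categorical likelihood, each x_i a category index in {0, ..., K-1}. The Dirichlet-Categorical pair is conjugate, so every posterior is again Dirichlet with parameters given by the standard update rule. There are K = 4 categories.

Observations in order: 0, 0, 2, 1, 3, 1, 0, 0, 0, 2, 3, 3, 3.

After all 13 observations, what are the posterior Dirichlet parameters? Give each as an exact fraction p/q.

obs 1: x=0 → posterior Dirichlet(4, 10, 2, 8/3)
obs 2: x=0 → posterior Dirichlet(5, 10, 2, 8/3)
obs 3: x=2 → posterior Dirichlet(5, 10, 3, 8/3)
obs 4: x=1 → posterior Dirichlet(5, 11, 3, 8/3)
obs 5: x=3 → posterior Dirichlet(5, 11, 3, 11/3)
obs 6: x=1 → posterior Dirichlet(5, 12, 3, 11/3)
obs 7: x=0 → posterior Dirichlet(6, 12, 3, 11/3)
obs 8: x=0 → posterior Dirichlet(7, 12, 3, 11/3)
obs 9: x=0 → posterior Dirichlet(8, 12, 3, 11/3)
obs 10: x=2 → posterior Dirichlet(8, 12, 4, 11/3)
obs 11: x=3 → posterior Dirichlet(8, 12, 4, 14/3)
obs 12: x=3 → posterior Dirichlet(8, 12, 4, 17/3)
obs 13: x=3 → posterior Dirichlet(8, 12, 4, 20/3)

alpha_1=8, alpha_2=12, alpha_3=4, alpha_4=20/3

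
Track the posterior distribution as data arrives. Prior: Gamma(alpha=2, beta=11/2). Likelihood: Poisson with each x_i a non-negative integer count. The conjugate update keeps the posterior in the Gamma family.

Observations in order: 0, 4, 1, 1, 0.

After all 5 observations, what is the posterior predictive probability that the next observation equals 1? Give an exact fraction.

obs 1: x=0 → posterior Gamma(2, 13/2)
obs 2: x=4 → posterior Gamma(6, 15/2)
obs 3: x=1 → posterior Gamma(7, 17/2)
obs 4: x=1 → posterior Gamma(8, 19/2)
obs 5: x=0 → posterior Gamma(8, 21/2)

605165749776/1801152661463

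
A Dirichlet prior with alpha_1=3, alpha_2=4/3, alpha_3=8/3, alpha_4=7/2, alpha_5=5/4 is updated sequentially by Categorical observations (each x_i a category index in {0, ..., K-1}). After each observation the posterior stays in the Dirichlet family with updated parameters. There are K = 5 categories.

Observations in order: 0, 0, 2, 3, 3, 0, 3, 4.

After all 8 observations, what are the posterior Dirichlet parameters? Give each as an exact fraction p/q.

obs 1: x=0 → posterior Dirichlet(4, 4/3, 8/3, 7/2, 5/4)
obs 2: x=0 → posterior Dirichlet(5, 4/3, 8/3, 7/2, 5/4)
obs 3: x=2 → posterior Dirichlet(5, 4/3, 11/3, 7/2, 5/4)
obs 4: x=3 → posterior Dirichlet(5, 4/3, 11/3, 9/2, 5/4)
obs 5: x=3 → posterior Dirichlet(5, 4/3, 11/3, 11/2, 5/4)
obs 6: x=0 → posterior Dirichlet(6, 4/3, 11/3, 11/2, 5/4)
obs 7: x=3 → posterior Dirichlet(6, 4/3, 11/3, 13/2, 5/4)
obs 8: x=4 → posterior Dirichlet(6, 4/3, 11/3, 13/2, 9/4)

alpha_1=6, alpha_2=4/3, alpha_3=11/3, alpha_4=13/2, alpha_5=9/4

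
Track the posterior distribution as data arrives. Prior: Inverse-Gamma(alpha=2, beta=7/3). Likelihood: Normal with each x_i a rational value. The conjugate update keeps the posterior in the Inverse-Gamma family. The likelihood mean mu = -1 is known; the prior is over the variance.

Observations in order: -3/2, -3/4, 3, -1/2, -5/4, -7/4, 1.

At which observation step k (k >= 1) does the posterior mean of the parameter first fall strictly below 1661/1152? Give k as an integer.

obs 1: x=-3/2 → posterior Inverse-Gamma(5/2, 59/24)
obs 2: x=-3/4 → posterior Inverse-Gamma(3, 239/96)
obs 3: x=3 → posterior Inverse-Gamma(7/2, 1007/96)
obs 4: x=-1/2 → posterior Inverse-Gamma(4, 1019/96)
obs 5: x=-5/4 → posterior Inverse-Gamma(9/2, 511/48)
obs 6: x=-7/4 → posterior Inverse-Gamma(5, 1049/96)
obs 7: x=1 → posterior Inverse-Gamma(11/2, 1241/96)

k = 2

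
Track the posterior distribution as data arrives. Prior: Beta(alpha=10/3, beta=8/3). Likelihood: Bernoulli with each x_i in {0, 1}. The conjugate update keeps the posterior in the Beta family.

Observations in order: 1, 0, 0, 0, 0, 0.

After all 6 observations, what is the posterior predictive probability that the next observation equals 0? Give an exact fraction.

obs 1: x=1 → posterior Beta(13/3, 8/3)
obs 2: x=0 → posterior Beta(13/3, 11/3)
obs 3: x=0 → posterior Beta(13/3, 14/3)
obs 4: x=0 → posterior Beta(13/3, 17/3)
obs 5: x=0 → posterior Beta(13/3, 20/3)
obs 6: x=0 → posterior Beta(13/3, 23/3)

23/36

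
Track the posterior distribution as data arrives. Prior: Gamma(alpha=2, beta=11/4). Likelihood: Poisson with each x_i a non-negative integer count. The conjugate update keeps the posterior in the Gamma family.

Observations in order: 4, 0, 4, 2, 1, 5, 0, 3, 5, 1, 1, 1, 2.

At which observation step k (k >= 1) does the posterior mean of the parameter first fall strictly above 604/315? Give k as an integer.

obs 1: x=4 → posterior Gamma(6, 15/4)
obs 2: x=0 → posterior Gamma(6, 19/4)
obs 3: x=4 → posterior Gamma(10, 23/4)
obs 4: x=2 → posterior Gamma(12, 27/4)
obs 5: x=1 → posterior Gamma(13, 31/4)
obs 6: x=5 → posterior Gamma(18, 35/4)
obs 7: x=0 → posterior Gamma(18, 39/4)
obs 8: x=3 → posterior Gamma(21, 43/4)
obs 9: x=5 → posterior Gamma(26, 47/4)
obs 10: x=1 → posterior Gamma(27, 51/4)
obs 11: x=1 → posterior Gamma(28, 55/4)
obs 12: x=1 → posterior Gamma(29, 59/4)
obs 13: x=2 → posterior Gamma(31, 63/4)

k = 6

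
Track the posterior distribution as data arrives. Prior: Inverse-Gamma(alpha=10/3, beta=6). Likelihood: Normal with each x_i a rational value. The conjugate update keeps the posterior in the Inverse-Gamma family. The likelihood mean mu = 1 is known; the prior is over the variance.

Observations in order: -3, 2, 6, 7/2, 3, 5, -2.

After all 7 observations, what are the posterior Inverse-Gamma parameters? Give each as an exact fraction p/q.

obs 1: x=-3 → posterior Inverse-Gamma(23/6, 14)
obs 2: x=2 → posterior Inverse-Gamma(13/3, 29/2)
obs 3: x=6 → posterior Inverse-Gamma(29/6, 27)
obs 4: x=7/2 → posterior Inverse-Gamma(16/3, 241/8)
obs 5: x=3 → posterior Inverse-Gamma(35/6, 257/8)
obs 6: x=5 → posterior Inverse-Gamma(19/3, 321/8)
obs 7: x=-2 → posterior Inverse-Gamma(41/6, 357/8)

alpha=41/6, beta=357/8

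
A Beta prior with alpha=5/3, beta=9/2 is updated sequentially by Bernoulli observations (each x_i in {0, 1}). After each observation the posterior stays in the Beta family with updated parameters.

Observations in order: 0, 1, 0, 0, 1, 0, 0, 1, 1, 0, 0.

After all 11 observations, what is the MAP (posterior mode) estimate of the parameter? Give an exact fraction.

4/13

obs 1: x=0 → posterior Beta(5/3, 11/2)
obs 2: x=1 → posterior Beta(8/3, 11/2)
obs 3: x=0 → posterior Beta(8/3, 13/2)
obs 4: x=0 → posterior Beta(8/3, 15/2)
obs 5: x=1 → posterior Beta(11/3, 15/2)
obs 6: x=0 → posterior Beta(11/3, 17/2)
obs 7: x=0 → posterior Beta(11/3, 19/2)
obs 8: x=1 → posterior Beta(14/3, 19/2)
obs 9: x=1 → posterior Beta(17/3, 19/2)
obs 10: x=0 → posterior Beta(17/3, 21/2)
obs 11: x=0 → posterior Beta(17/3, 23/2)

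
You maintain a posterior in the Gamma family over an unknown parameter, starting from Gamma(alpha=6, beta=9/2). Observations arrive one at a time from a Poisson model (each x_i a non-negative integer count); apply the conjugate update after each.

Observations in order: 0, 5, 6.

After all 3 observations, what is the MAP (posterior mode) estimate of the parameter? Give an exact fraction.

obs 1: x=0 → posterior Gamma(6, 11/2)
obs 2: x=5 → posterior Gamma(11, 13/2)
obs 3: x=6 → posterior Gamma(17, 15/2)

32/15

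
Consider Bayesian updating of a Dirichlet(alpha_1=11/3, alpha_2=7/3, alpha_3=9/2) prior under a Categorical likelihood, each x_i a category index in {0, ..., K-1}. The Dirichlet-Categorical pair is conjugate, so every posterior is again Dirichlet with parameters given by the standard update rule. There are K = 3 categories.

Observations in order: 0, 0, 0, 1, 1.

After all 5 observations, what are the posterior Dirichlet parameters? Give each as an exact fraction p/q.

alpha_1=20/3, alpha_2=13/3, alpha_3=9/2

obs 1: x=0 → posterior Dirichlet(14/3, 7/3, 9/2)
obs 2: x=0 → posterior Dirichlet(17/3, 7/3, 9/2)
obs 3: x=0 → posterior Dirichlet(20/3, 7/3, 9/2)
obs 4: x=1 → posterior Dirichlet(20/3, 10/3, 9/2)
obs 5: x=1 → posterior Dirichlet(20/3, 13/3, 9/2)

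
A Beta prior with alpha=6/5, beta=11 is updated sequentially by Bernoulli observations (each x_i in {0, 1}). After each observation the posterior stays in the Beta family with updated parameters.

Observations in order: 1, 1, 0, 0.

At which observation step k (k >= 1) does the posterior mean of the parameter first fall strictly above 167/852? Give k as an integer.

k = 2

obs 1: x=1 → posterior Beta(11/5, 11)
obs 2: x=1 → posterior Beta(16/5, 11)
obs 3: x=0 → posterior Beta(16/5, 12)
obs 4: x=0 → posterior Beta(16/5, 13)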